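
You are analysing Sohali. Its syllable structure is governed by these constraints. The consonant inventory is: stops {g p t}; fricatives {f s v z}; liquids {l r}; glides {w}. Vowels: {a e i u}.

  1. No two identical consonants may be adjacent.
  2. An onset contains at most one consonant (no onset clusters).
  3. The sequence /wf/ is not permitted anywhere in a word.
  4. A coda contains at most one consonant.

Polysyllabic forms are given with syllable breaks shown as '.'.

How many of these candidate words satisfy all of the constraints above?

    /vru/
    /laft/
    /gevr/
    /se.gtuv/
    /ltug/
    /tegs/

0

/vru/ — violates constraint 2: syllable 1 onset /vr/ has 2 consonants (> 1) → not permitted
/laft/ — violates constraint 4: syllable 1 coda /ft/ has 2 consonants (> 1) → not permitted
/gevr/ — violates constraint 4: syllable 1 coda /vr/ has 2 consonants (> 1) → not permitted
/se.gtuv/ — violates constraint 2: syllable 2 onset /gt/ has 2 consonants (> 1) → not permitted
/ltug/ — violates constraint 2: syllable 1 onset /lt/ has 2 consonants (> 1) → not permitted
/tegs/ — violates constraint 4: syllable 1 coda /gs/ has 2 consonants (> 1) → not permitted
No form is permitted → 0.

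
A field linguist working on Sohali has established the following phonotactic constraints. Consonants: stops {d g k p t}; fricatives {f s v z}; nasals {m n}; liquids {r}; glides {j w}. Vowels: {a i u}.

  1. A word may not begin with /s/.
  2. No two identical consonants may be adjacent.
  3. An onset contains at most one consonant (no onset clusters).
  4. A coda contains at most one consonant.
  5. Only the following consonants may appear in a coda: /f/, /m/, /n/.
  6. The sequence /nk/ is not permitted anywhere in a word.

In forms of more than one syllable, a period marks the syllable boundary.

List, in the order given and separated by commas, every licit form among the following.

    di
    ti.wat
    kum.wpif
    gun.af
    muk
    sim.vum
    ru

di — σ1 onset /d/, coda /∅/ ok → licit
ti.wat — violates constraint 5: syllable 2 coda contains /t/, which is not a licensed coda consonant → illicit
kum.wpif — violates constraint 3: syllable 2 onset /wp/ has 2 consonants (> 1) → illicit
gun.af — σ1 onset /g/, coda /n/ ok; σ2 onset /∅/, coda /f/ ok → licit
muk — violates constraint 5: syllable 1 coda contains /k/, which is not a licensed coda consonant → illicit
sim.vum — violates constraint 1: word begins with /s/ → illicit
ru — σ1 onset /r/, coda /∅/ ok → licit

di, gun.af, ru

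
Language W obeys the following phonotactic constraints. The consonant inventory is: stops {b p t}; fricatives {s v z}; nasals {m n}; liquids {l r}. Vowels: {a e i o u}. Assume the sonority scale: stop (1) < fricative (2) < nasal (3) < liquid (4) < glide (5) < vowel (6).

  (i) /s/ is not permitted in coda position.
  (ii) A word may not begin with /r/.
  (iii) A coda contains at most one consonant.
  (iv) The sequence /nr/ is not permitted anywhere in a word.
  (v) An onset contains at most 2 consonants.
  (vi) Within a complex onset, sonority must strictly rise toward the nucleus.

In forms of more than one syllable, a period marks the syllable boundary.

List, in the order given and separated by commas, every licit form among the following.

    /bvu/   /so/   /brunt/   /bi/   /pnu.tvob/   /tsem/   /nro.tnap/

/bvu/, /so/, /bi/, /pnu.tvob/, /tsem/

/bvu/ — σ1 onset /bv/ (1→2 rises), coda /∅/ ok → licit
/so/ — σ1 onset /s/, coda /∅/ ok → licit
/brunt/ — violates constraint (iii): syllable 1 coda /nt/ has 2 consonants (> 1) → illicit
/bi/ — σ1 onset /b/, coda /∅/ ok → licit
/pnu.tvob/ — σ1 onset /pn/ (1→3 rises), coda /∅/ ok; σ2 onset /tv/ (1→2 rises), coda /b/ ok → licit
/tsem/ — σ1 onset /ts/ (1→2 rises), coda /m/ ok → licit
/nro.tnap/ — violates constraint (iv): contains banned sequence /nr/ → illicit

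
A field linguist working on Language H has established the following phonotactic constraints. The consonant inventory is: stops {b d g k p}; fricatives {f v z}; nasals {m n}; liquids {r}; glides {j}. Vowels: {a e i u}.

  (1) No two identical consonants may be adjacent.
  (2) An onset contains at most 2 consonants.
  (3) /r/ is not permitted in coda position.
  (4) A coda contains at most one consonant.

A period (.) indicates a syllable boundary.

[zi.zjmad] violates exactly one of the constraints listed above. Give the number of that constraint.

[zi.zjmad]: syllable 2 onset /zjm/ has 3 consonants (> 2).
This is a violation of constraint 2: "An onset contains at most 2 consonants."
The remaining constraints (1, 3, 4) are satisfied.

2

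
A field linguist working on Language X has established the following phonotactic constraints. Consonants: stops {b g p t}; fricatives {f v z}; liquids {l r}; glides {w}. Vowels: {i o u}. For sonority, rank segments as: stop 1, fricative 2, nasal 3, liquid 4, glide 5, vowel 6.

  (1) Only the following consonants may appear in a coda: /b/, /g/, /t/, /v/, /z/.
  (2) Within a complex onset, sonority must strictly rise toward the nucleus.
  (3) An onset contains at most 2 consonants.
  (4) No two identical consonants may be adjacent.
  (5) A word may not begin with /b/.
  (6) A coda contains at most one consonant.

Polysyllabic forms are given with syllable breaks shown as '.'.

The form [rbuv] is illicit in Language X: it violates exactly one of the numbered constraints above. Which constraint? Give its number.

[rbuv]: syllable 1 onset /rb/: /r/ (liquid, 4) → /b/ (stop, 1) does not rise.
This is a violation of constraint 2: "Within a complex onset, sonority must strictly rise toward the nucleus."
The remaining constraints (1, 3, 4, 5, 6) are satisfied.

2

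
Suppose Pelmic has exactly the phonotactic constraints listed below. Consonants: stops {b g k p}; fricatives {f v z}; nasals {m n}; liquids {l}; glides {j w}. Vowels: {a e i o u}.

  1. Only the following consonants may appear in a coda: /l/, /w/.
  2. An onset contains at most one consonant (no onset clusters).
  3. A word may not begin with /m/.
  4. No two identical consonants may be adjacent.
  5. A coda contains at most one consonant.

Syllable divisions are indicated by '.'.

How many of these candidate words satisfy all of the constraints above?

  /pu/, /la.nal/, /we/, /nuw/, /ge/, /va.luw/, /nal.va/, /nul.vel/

8

/pu/ — σ1 onset /p/, coda /∅/ ok → permitted
/la.nal/ — σ1 onset /l/, coda /∅/ ok; σ2 onset /n/, coda /l/ ok → permitted
/we/ — σ1 onset /w/, coda /∅/ ok → permitted
/nuw/ — σ1 onset /n/, coda /w/ ok → permitted
/ge/ — σ1 onset /g/, coda /∅/ ok → permitted
/va.luw/ — σ1 onset /v/, coda /∅/ ok; σ2 onset /l/, coda /w/ ok → permitted
/nal.va/ — σ1 onset /n/, coda /l/ ok; σ2 onset /v/, coda /∅/ ok → permitted
/nul.vel/ — σ1 onset /n/, coda /l/ ok; σ2 onset /v/, coda /l/ ok → permitted
Permitted: /pu/, /la.nal/, /we/, /nuw/, /ge/, /va.luw/, /nal.va/, /nul.vel/ → 8.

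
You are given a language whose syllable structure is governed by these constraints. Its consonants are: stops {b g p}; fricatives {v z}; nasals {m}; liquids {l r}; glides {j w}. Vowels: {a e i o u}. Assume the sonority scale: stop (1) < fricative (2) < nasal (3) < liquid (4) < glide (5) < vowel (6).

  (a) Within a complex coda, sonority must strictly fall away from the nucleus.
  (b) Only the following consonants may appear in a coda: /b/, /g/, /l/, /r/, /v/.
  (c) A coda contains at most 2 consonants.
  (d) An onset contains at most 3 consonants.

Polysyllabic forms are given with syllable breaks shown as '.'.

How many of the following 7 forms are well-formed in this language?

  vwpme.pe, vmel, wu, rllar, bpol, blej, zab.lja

5

vwpme.pe — violates constraint (d): syllable 1 onset /vwpm/ has 4 consonants (> 3) → ill-formed
vmel — σ1 onset /vm/ (2C), coda /l/ ok → well-formed
wu — σ1 onset /w/, coda /∅/ ok → well-formed
rllar — σ1 onset /rll/ (3C), coda /r/ ok → well-formed
bpol — σ1 onset /bp/ (2C), coda /l/ ok → well-formed
blej — violates constraint (b): syllable 1 coda contains /j/, which is not a licensed coda consonant → ill-formed
zab.lja — σ1 onset /z/, coda /b/ ok; σ2 onset /lj/ (2C), coda /∅/ ok → well-formed
Well-formed: vmel, wu, rllar, bpol, zab.lja → 5.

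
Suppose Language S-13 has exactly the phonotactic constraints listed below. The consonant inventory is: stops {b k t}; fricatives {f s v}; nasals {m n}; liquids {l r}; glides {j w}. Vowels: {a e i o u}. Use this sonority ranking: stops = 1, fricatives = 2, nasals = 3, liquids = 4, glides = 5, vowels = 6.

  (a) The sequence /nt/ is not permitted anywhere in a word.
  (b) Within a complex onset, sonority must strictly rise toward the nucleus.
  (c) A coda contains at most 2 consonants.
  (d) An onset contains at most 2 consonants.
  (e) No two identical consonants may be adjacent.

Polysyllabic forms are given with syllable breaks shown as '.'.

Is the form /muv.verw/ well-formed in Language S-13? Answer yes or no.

no

/muv.verw/ — violates constraint (e): adjacent identical consonants /vv/ → ill-formed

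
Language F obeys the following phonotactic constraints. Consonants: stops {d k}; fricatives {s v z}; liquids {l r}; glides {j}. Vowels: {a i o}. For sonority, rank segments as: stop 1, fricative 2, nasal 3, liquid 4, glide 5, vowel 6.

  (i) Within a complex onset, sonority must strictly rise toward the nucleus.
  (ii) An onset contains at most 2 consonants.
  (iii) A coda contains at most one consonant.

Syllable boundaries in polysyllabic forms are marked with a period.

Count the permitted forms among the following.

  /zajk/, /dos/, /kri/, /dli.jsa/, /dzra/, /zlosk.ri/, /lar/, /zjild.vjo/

/zajk/ — violates constraint (iii): syllable 1 coda /jk/ has 2 consonants (> 1) → not permitted
/dos/ — σ1 onset /d/, coda /s/ ok → permitted
/kri/ — σ1 onset /kr/ (1→4 rises), coda /∅/ ok → permitted
/dli.jsa/ — violates constraint (i): syllable 2 onset /js/: /j/ (glide, 5) → /s/ (fricative, 2) does not rise → not permitted
/dzra/ — violates constraint (ii): syllable 1 onset /dzr/ has 3 consonants (> 2) → not permitted
/zlosk.ri/ — violates constraint (iii): syllable 1 coda /sk/ has 2 consonants (> 1) → not permitted
/lar/ — σ1 onset /l/, coda /r/ ok → permitted
/zjild.vjo/ — violates constraint (iii): syllable 1 coda /ld/ has 2 consonants (> 1) → not permitted
Permitted: /dos/, /kri/, /lar/ → 3.

3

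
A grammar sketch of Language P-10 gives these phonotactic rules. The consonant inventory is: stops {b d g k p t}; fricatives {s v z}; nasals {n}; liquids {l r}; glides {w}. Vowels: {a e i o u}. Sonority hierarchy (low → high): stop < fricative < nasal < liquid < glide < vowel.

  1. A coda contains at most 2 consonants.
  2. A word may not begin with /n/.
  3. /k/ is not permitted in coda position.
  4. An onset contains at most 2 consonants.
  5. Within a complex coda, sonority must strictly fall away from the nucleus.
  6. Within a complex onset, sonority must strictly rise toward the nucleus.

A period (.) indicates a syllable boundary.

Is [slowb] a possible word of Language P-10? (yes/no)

yes

[slowb] — σ1 onset /sl/ (2→4 rises), coda /wb/ (5→1 falls) ok → permitted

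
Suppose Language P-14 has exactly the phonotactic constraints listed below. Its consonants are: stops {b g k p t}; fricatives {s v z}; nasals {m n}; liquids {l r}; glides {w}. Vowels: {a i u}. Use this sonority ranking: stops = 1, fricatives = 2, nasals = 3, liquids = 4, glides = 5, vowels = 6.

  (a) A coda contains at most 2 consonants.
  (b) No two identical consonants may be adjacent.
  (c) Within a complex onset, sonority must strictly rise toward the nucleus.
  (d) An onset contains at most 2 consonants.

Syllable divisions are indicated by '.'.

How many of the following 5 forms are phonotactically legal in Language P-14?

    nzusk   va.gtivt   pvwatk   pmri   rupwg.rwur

nzusk — violates constraint (c): syllable 1 onset /nz/: /n/ (nasal, 3) → /z/ (fricative, 2) does not rise → phonotactically illegal
va.gtivt — violates constraint (c): syllable 2 onset /gt/: /g/ (stop, 1) → /t/ (stop, 1) does not rise → phonotactically illegal
pvwatk — violates constraint (d): syllable 1 onset /pvw/ has 3 consonants (> 2) → phonotactically illegal
pmri — violates constraint (d): syllable 1 onset /pmr/ has 3 consonants (> 2) → phonotactically illegal
rupwg.rwur — violates constraint (a): syllable 1 coda /pwg/ has 3 consonants (> 2) → phonotactically illegal
No form is phonotactically legal → 0.

0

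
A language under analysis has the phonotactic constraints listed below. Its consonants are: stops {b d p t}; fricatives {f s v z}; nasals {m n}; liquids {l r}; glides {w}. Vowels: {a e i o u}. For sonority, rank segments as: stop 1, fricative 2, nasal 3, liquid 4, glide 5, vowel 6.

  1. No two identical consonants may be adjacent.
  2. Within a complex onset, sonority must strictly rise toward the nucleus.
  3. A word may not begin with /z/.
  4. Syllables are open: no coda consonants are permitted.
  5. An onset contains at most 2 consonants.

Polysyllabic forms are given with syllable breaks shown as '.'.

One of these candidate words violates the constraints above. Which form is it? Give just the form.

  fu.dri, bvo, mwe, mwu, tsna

tsna

fu.dri — σ1 onset /f/, coda /∅/ ok; σ2 onset /dr/ (1→4 rises), coda /∅/ ok → permitted
bvo — σ1 onset /bv/ (1→2 rises), coda /∅/ ok → permitted
mwe — σ1 onset /mw/ (3→5 rises), coda /∅/ ok → permitted
mwu — σ1 onset /mw/ (3→5 rises), coda /∅/ ok → permitted
tsna — violates constraint 5: syllable 1 onset /tsn/ has 3 consonants (> 2) → not permitted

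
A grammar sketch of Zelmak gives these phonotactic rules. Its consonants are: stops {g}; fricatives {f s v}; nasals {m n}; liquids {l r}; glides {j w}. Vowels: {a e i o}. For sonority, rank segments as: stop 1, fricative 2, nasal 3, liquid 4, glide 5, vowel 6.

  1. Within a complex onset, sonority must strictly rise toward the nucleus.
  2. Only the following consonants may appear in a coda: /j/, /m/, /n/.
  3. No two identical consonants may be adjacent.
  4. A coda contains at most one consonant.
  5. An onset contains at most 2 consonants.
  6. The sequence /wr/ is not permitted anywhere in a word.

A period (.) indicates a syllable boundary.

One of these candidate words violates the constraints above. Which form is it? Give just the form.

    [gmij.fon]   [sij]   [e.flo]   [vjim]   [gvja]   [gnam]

[gmij.fon] — σ1 onset /gm/ (1→3 rises), coda /j/ ok; σ2 onset /f/, coda /n/ ok → licit
[sij] — σ1 onset /s/, coda /j/ ok → licit
[e.flo] — σ1 onset /∅/, coda /∅/ ok; σ2 onset /fl/ (2→4 rises), coda /∅/ ok → licit
[vjim] — σ1 onset /vj/ (2→5 rises), coda /m/ ok → licit
[gvja] — violates constraint 5: syllable 1 onset /gvj/ has 3 consonants (> 2) → illicit
[gnam] — σ1 onset /gn/ (1→3 rises), coda /m/ ok → licit

[gvja]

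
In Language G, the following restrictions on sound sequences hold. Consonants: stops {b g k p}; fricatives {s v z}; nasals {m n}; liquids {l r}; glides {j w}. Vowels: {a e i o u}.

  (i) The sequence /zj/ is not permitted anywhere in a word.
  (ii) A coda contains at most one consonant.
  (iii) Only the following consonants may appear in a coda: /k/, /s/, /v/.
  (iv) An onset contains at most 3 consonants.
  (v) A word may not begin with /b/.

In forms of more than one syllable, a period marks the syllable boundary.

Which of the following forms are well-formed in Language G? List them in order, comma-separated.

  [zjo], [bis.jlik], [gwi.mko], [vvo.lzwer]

[gwi.mko]

[zjo] — violates constraint (i): contains banned sequence /zj/ → ill-formed
[bis.jlik] — violates constraint (v): word begins with /b/ → ill-formed
[gwi.mko] — σ1 onset /gw/ (2C), coda /∅/ ok; σ2 onset /mk/ (2C), coda /∅/ ok → well-formed
[vvo.lzwer] — violates constraint (iii): syllable 2 coda contains /r/, which is not a licensed coda consonant → ill-formed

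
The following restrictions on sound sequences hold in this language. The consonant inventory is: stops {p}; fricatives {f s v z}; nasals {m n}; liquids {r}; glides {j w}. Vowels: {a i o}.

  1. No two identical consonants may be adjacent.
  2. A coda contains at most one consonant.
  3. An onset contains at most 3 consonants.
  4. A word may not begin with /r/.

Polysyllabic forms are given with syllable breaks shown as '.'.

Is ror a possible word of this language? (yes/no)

no

ror — violates constraint 4: word begins with /r/ → illicit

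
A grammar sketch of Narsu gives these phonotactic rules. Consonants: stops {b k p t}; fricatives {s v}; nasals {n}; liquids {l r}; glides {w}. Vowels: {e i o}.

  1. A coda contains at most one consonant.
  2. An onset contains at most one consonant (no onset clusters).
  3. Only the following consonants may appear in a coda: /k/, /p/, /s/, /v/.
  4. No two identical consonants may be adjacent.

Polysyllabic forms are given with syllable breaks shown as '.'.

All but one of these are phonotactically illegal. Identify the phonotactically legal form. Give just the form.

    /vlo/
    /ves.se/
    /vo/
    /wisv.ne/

/vlo/ — violates constraint 2: syllable 1 onset /vl/ has 2 consonants (> 1) → phonotactically illegal
/ves.se/ — violates constraint 4: adjacent identical consonants /ss/ → phonotactically illegal
/vo/ — σ1 onset /v/, coda /∅/ ok → phonotactically legal
/wisv.ne/ — violates constraint 1: syllable 1 coda /sv/ has 2 consonants (> 1) → phonotactically illegal

/vo/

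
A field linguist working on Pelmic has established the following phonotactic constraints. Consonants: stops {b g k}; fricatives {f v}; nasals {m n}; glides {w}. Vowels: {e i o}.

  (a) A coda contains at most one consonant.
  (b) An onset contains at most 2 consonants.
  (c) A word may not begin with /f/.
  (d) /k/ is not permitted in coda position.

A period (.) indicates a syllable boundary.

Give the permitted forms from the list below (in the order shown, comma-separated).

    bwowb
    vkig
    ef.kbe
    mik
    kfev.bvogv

bwowb — violates constraint (a): syllable 1 coda /wb/ has 2 consonants (> 1) → not permitted
vkig — σ1 onset /vk/ (2C), coda /g/ ok → permitted
ef.kbe — σ1 onset /∅/, coda /f/ ok; σ2 onset /kb/ (2C), coda /∅/ ok → permitted
mik — violates constraint (d): syllable 1 coda contains /k/ → not permitted
kfev.bvogv — violates constraint (a): syllable 2 coda /gv/ has 2 consonants (> 1) → not permitted

vkig, ef.kbe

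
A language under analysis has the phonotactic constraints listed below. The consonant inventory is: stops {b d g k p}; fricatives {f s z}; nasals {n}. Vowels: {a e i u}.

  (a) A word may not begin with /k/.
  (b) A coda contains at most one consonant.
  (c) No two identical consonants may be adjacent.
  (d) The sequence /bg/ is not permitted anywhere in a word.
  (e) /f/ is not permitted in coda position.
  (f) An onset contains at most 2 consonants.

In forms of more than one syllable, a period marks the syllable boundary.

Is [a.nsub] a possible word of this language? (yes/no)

[a.nsub] — σ1 onset /∅/, coda /∅/ ok; σ2 onset /ns/ (2C), coda /b/ ok → permitted

yes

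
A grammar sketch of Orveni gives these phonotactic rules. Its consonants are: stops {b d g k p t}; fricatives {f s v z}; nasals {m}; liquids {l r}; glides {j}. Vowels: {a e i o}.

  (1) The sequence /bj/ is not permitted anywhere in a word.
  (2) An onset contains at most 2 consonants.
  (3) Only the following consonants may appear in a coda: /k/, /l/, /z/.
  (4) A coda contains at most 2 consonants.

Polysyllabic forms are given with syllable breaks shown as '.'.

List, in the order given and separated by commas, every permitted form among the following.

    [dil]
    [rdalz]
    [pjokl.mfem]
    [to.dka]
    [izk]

[dil] — σ1 onset /d/, coda /l/ ok → permitted
[rdalz] — σ1 onset /rd/ (2C), coda /lz/ (2C) ok → permitted
[pjokl.mfem] — violates constraint 3: syllable 2 coda contains /m/, which is not a licensed coda consonant → not permitted
[to.dka] — σ1 onset /t/, coda /∅/ ok; σ2 onset /dk/ (2C), coda /∅/ ok → permitted
[izk] — σ1 onset /∅/, coda /zk/ (2C) ok → permitted

[dil], [rdalz], [to.dka], [izk]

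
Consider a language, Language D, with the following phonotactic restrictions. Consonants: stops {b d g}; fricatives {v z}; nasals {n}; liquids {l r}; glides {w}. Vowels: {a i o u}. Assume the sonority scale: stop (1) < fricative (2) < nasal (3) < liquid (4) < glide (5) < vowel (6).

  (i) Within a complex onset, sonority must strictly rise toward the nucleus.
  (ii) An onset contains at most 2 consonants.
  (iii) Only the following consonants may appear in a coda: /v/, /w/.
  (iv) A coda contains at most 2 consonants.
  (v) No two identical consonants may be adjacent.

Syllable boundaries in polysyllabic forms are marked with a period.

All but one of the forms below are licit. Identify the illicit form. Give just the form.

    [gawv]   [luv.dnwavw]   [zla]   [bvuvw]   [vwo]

[gawv] — σ1 onset /g/, coda /wv/ (2C) ok → licit
[luv.dnwavw] — violates constraint (ii): syllable 2 onset /dnw/ has 3 consonants (> 2) → illicit
[zla] — σ1 onset /zl/ (2→4 rises), coda /∅/ ok → licit
[bvuvw] — σ1 onset /bv/ (1→2 rises), coda /vw/ (2C) ok → licit
[vwo] — σ1 onset /vw/ (2→5 rises), coda /∅/ ok → licit

[luv.dnwavw]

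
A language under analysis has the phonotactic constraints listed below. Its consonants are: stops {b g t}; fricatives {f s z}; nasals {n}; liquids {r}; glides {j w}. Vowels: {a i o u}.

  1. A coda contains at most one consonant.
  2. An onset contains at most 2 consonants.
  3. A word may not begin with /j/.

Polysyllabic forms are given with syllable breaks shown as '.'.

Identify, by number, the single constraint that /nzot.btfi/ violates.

/nzot.btfi/: syllable 2 onset /btf/ has 3 consonants (> 2).
This is a violation of constraint 2: "An onset contains at most 2 consonants."
The remaining constraints (1, 3) are satisfied.

2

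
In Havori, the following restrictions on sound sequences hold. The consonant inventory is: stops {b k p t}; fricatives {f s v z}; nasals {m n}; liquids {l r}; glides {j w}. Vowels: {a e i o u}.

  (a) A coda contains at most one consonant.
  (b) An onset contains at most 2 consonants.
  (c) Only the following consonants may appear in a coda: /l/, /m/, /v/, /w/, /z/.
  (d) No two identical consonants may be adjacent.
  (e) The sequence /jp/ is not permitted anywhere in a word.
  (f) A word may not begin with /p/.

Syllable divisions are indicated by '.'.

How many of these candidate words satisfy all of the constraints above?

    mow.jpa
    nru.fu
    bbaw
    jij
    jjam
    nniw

1

mow.jpa — violates constraint (e): contains banned sequence /jp/ → phonotactically illegal
nru.fu — σ1 onset /nr/ (2C), coda /∅/ ok; σ2 onset /f/, coda /∅/ ok → phonotactically legal
bbaw — violates constraint (d): adjacent identical consonants /bb/ → phonotactically illegal
jij — violates constraint (c): syllable 1 coda contains /j/, which is not a licensed coda consonant → phonotactically illegal
jjam — violates constraint (d): adjacent identical consonants /jj/ → phonotactically illegal
nniw — violates constraint (d): adjacent identical consonants /nn/ → phonotactically illegal
Phonotactically legal: nru.fu → 1.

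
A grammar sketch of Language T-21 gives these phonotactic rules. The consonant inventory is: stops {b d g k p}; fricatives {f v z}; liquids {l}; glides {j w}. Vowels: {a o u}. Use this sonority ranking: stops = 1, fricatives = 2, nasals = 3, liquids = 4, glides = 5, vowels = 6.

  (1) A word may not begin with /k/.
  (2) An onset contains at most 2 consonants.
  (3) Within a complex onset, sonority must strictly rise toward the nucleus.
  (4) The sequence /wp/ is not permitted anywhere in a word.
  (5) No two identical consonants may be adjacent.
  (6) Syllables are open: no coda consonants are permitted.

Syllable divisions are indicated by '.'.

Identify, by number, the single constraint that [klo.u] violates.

[klo.u]: word begins with /k/.
This is a violation of constraint 1: "A word may not begin with /k/."
The remaining constraints (2, 3, 4, 5, 6) are satisfied.

1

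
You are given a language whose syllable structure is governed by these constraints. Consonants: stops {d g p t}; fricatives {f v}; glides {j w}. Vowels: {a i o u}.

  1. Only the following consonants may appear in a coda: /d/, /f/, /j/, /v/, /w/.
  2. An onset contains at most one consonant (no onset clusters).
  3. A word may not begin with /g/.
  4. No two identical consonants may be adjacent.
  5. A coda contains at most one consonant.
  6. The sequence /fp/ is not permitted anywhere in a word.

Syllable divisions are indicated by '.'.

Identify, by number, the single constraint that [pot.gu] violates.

[pot.gu]: syllable 1 coda contains /t/, which is not a licensed coda consonant.
This is a violation of constraint 1: "Only the following consonants may appear in a coda: /d/, /f/, /j/, /v/, /w/."
The remaining constraints (2, 3, 4, 5, 6) are satisfied.

1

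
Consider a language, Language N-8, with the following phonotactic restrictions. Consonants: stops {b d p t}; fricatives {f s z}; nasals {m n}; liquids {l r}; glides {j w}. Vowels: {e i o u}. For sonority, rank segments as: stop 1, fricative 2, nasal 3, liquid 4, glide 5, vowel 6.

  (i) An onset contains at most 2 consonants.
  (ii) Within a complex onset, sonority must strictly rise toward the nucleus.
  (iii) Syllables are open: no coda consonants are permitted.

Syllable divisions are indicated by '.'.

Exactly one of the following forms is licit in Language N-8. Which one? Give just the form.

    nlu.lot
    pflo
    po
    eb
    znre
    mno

nlu.lot — violates constraint (iii): syllable 2 coda /t/ has 1 consonant (> 0) → illicit
pflo — violates constraint (i): syllable 1 onset /pfl/ has 3 consonants (> 2) → illicit
po — σ1 onset /p/, coda /∅/ ok → licit
eb — violates constraint (iii): syllable 1 coda /b/ has 1 consonant (> 0) → illicit
znre — violates constraint (i): syllable 1 onset /znr/ has 3 consonants (> 2) → illicit
mno — violates constraint (ii): syllable 1 onset /mn/: /m/ (nasal, 3) → /n/ (nasal, 3) does not rise → illicit

po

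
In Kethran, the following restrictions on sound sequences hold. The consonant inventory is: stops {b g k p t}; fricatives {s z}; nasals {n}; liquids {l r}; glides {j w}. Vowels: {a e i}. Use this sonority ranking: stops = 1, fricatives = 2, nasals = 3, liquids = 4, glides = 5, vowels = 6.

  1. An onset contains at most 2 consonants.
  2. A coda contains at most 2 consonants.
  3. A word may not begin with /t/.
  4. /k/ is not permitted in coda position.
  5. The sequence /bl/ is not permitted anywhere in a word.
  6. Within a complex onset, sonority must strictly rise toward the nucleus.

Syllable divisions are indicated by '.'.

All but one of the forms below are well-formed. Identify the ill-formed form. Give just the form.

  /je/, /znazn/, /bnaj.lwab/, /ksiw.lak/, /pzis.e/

/ksiw.lak/

/je/ — σ1 onset /j/, coda /∅/ ok → well-formed
/znazn/ — σ1 onset /zn/ (2→3 rises), coda /zn/ (2C) ok → well-formed
/bnaj.lwab/ — σ1 onset /bn/ (1→3 rises), coda /j/ ok; σ2 onset /lw/ (4→5 rises), coda /b/ ok → well-formed
/ksiw.lak/ — violates constraint 4: syllable 2 coda contains /k/ → ill-formed
/pzis.e/ — σ1 onset /pz/ (1→2 rises), coda /s/ ok; σ2 onset /∅/, coda /∅/ ok → well-formed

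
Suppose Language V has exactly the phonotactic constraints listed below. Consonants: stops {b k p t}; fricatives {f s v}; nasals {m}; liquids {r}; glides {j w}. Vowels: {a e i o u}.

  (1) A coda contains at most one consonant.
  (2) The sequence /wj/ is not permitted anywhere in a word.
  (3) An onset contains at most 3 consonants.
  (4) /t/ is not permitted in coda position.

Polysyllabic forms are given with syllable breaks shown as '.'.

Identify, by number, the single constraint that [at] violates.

4

[at]: syllable 1 coda contains /t/.
This is a violation of constraint 4: "/t/ is not permitted in coda position."
The remaining constraints (1, 2, 3) are satisfied.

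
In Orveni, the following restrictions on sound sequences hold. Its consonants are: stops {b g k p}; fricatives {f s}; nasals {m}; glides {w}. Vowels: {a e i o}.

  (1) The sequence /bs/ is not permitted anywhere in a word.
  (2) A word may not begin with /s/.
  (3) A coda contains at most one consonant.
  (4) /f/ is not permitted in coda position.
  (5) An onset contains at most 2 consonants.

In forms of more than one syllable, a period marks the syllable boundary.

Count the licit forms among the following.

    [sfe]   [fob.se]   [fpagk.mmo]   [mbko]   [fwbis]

[sfe] — violates constraint 2: word begins with /s/ → illicit
[fob.se] — violates constraint 1: contains banned sequence /bs/ → illicit
[fpagk.mmo] — violates constraint 3: syllable 1 coda /gk/ has 2 consonants (> 1) → illicit
[mbko] — violates constraint 5: syllable 1 onset /mbk/ has 3 consonants (> 2) → illicit
[fwbis] — violates constraint 5: syllable 1 onset /fwb/ has 3 consonants (> 2) → illicit
No form is licit → 0.

0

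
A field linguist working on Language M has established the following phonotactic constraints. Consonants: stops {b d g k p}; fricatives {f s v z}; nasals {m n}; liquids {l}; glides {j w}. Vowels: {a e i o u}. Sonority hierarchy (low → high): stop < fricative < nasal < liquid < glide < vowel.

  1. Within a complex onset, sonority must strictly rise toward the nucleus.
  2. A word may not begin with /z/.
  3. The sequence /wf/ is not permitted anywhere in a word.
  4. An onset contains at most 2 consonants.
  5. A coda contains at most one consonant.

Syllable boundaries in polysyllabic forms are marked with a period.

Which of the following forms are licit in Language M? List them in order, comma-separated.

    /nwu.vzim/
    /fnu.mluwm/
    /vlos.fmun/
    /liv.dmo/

/vlos.fmun/, /liv.dmo/

/nwu.vzim/ — violates constraint 1: syllable 2 onset /vz/: /v/ (fricative, 2) → /z/ (fricative, 2) does not rise → illicit
/fnu.mluwm/ — violates constraint 5: syllable 2 coda /wm/ has 2 consonants (> 1) → illicit
/vlos.fmun/ — σ1 onset /vl/ (2→4 rises), coda /s/ ok; σ2 onset /fm/ (2→3 rises), coda /n/ ok → licit
/liv.dmo/ — σ1 onset /l/, coda /v/ ok; σ2 onset /dm/ (1→3 rises), coda /∅/ ok → licit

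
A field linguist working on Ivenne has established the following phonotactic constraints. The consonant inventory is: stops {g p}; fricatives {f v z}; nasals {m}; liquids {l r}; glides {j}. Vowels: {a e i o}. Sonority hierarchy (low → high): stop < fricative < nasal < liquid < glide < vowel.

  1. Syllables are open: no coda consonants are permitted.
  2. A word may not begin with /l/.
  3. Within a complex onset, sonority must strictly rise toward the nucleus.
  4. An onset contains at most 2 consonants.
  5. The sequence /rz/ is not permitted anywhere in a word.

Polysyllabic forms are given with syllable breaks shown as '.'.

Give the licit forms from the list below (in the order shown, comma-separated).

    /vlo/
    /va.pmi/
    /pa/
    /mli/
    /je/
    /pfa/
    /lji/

/vlo/ — σ1 onset /vl/ (2→4 rises), coda /∅/ ok → licit
/va.pmi/ — σ1 onset /v/, coda /∅/ ok; σ2 onset /pm/ (1→3 rises), coda /∅/ ok → licit
/pa/ — σ1 onset /p/, coda /∅/ ok → licit
/mli/ — σ1 onset /ml/ (3→4 rises), coda /∅/ ok → licit
/je/ — σ1 onset /j/, coda /∅/ ok → licit
/pfa/ — σ1 onset /pf/ (1→2 rises), coda /∅/ ok → licit
/lji/ — violates constraint 2: word begins with /l/ → illicit

/vlo/, /va.pmi/, /pa/, /mli/, /je/, /pfa/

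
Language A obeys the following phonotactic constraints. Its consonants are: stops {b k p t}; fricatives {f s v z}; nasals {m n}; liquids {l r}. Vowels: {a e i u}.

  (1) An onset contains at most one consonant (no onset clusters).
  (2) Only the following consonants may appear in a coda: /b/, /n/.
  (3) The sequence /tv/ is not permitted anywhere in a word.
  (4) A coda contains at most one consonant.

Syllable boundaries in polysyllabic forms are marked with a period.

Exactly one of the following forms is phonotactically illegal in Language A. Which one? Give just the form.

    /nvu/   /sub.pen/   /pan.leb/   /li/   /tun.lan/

/nvu/

/nvu/ — violates constraint 1: syllable 1 onset /nv/ has 2 consonants (> 1) → phonotactically illegal
/sub.pen/ — σ1 onset /s/, coda /b/ ok; σ2 onset /p/, coda /n/ ok → phonotactically legal
/pan.leb/ — σ1 onset /p/, coda /n/ ok; σ2 onset /l/, coda /b/ ok → phonotactically legal
/li/ — σ1 onset /l/, coda /∅/ ok → phonotactically legal
/tun.lan/ — σ1 onset /t/, coda /n/ ok; σ2 onset /l/, coda /n/ ok → phonotactically legal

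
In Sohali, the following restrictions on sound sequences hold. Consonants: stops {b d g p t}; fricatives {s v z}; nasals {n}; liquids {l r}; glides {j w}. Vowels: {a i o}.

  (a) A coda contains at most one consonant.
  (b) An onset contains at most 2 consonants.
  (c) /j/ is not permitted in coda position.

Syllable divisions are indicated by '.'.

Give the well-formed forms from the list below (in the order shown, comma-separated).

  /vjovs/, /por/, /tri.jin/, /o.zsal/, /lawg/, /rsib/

/vjovs/ — violates constraint (a): syllable 1 coda /vs/ has 2 consonants (> 1) → ill-formed
/por/ — σ1 onset /p/, coda /r/ ok → well-formed
/tri.jin/ — σ1 onset /tr/ (2C), coda /∅/ ok; σ2 onset /j/, coda /n/ ok → well-formed
/o.zsal/ — σ1 onset /∅/, coda /∅/ ok; σ2 onset /zs/ (2C), coda /l/ ok → well-formed
/lawg/ — violates constraint (a): syllable 1 coda /wg/ has 2 consonants (> 1) → ill-formed
/rsib/ — σ1 onset /rs/ (2C), coda /b/ ok → well-formed

/por/, /tri.jin/, /o.zsal/, /rsib/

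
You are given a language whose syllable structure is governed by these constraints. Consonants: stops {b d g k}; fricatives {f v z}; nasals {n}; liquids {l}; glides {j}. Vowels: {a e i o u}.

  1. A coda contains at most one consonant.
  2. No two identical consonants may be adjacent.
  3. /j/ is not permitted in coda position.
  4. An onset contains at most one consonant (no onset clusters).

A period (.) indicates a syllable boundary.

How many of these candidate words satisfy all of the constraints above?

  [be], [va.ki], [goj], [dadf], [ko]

[be] — σ1 onset /b/, coda /∅/ ok → licit
[va.ki] — σ1 onset /v/, coda /∅/ ok; σ2 onset /k/, coda /∅/ ok → licit
[goj] — violates constraint 3: syllable 1 coda contains /j/ → illicit
[dadf] — violates constraint 1: syllable 1 coda /df/ has 2 consonants (> 1) → illicit
[ko] — σ1 onset /k/, coda /∅/ ok → licit
Licit: [be], [va.ki], [ko] → 3.

3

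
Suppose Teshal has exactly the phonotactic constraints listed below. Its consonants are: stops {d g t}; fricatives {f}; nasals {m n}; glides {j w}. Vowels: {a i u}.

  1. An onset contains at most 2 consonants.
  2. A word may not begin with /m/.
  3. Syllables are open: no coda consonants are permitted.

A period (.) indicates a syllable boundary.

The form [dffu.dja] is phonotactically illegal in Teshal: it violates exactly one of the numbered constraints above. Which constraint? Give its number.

1

[dffu.dja]: syllable 1 onset /dff/ has 3 consonants (> 2).
This is a violation of constraint 1: "An onset contains at most 2 consonants."
The remaining constraints (2, 3) are satisfied.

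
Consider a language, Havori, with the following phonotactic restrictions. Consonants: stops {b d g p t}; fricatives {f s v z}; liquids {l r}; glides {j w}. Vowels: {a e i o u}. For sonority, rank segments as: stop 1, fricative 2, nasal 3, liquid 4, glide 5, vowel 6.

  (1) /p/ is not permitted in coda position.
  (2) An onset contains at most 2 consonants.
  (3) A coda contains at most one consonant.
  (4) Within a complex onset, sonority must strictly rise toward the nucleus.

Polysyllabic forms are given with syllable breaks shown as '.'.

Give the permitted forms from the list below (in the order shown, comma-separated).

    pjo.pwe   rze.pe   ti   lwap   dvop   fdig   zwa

pjo.pwe — σ1 onset /pj/ (1→5 rises), coda /∅/ ok; σ2 onset /pw/ (1→5 rises), coda /∅/ ok → permitted
rze.pe — violates constraint 4: syllable 1 onset /rz/: /r/ (liquid, 4) → /z/ (fricative, 2) does not rise → not permitted
ti — σ1 onset /t/, coda /∅/ ok → permitted
lwap — violates constraint 1: syllable 1 coda contains /p/ → not permitted
dvop — violates constraint 1: syllable 1 coda contains /p/ → not permitted
fdig — violates constraint 4: syllable 1 onset /fd/: /f/ (fricative, 2) → /d/ (stop, 1) does not rise → not permitted
zwa — σ1 onset /zw/ (2→5 rises), coda /∅/ ok → permitted

pjo.pwe, ti, zwa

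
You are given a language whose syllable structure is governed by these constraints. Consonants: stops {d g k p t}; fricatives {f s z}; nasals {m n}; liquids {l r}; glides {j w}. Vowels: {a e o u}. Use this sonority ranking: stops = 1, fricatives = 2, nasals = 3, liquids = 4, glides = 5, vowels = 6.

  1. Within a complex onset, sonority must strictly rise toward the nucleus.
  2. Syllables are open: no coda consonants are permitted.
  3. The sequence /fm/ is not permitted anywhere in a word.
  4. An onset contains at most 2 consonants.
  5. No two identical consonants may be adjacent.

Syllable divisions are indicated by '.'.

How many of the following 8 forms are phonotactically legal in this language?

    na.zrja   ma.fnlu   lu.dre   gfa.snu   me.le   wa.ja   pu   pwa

na.zrja — violates constraint 4: syllable 2 onset /zrj/ has 3 consonants (> 2) → phonotactically illegal
ma.fnlu — violates constraint 4: syllable 2 onset /fnl/ has 3 consonants (> 2) → phonotactically illegal
lu.dre — σ1 onset /l/, coda /∅/ ok; σ2 onset /dr/ (1→4 rises), coda /∅/ ok → phonotactically legal
gfa.snu — σ1 onset /gf/ (1→2 rises), coda /∅/ ok; σ2 onset /sn/ (2→3 rises), coda /∅/ ok → phonotactically legal
me.le — σ1 onset /m/, coda /∅/ ok; σ2 onset /l/, coda /∅/ ok → phonotactically legal
wa.ja — σ1 onset /w/, coda /∅/ ok; σ2 onset /j/, coda /∅/ ok → phonotactically legal
pu — σ1 onset /p/, coda /∅/ ok → phonotactically legal
pwa — σ1 onset /pw/ (1→5 rises), coda /∅/ ok → phonotactically legal
Phonotactically legal: lu.dre, gfa.snu, me.le, wa.ja, pu, pwa → 6.

6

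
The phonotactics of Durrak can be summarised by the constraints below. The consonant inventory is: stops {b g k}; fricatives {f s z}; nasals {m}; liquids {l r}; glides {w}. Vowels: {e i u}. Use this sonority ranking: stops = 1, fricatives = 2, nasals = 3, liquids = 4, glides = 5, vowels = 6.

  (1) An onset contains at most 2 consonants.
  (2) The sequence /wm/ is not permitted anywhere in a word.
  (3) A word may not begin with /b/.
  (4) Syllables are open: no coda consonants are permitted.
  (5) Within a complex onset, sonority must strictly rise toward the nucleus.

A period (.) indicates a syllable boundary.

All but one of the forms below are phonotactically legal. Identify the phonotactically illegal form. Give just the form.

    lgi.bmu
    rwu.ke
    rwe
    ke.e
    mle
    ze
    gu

lgi.bmu — violates constraint 5: syllable 1 onset /lg/: /l/ (liquid, 4) → /g/ (stop, 1) does not rise → phonotactically illegal
rwu.ke — σ1 onset /rw/ (4→5 rises), coda /∅/ ok; σ2 onset /k/, coda /∅/ ok → phonotactically legal
rwe — σ1 onset /rw/ (4→5 rises), coda /∅/ ok → phonotactically legal
ke.e — σ1 onset /k/, coda /∅/ ok; σ2 onset /∅/, coda /∅/ ok → phonotactically legal
mle — σ1 onset /ml/ (3→4 rises), coda /∅/ ok → phonotactically legal
ze — σ1 onset /z/, coda /∅/ ok → phonotactically legal
gu — σ1 onset /g/, coda /∅/ ok → phonotactically legal

lgi.bmu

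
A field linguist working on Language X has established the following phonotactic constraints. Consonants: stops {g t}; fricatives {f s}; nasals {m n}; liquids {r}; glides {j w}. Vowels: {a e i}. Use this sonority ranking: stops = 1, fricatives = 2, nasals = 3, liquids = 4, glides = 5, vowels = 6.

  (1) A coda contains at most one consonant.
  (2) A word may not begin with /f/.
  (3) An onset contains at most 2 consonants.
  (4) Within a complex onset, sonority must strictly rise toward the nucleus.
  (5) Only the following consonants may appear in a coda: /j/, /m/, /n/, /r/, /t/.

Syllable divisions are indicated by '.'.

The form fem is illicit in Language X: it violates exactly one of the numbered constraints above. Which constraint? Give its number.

fem: word begins with /f/.
This is a violation of constraint 2: "A word may not begin with /f/."
The remaining constraints (1, 3, 4, 5) are satisfied.

2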